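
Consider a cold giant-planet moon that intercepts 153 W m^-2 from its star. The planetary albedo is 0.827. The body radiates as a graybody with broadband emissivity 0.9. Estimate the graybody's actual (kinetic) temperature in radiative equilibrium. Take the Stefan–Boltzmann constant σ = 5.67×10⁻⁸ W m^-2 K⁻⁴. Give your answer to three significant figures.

107 K

The planet absorbs (1−α)S over its disc πR² and re-emits over 4πR², so the mean absorbed flux is (1−0.827)·153.0/4 = 6.617 W m^-2.
Equating to εσT⁴ with ε = 0.9: T = (6.617/0.9σ)^(1/4) = 106.7 K.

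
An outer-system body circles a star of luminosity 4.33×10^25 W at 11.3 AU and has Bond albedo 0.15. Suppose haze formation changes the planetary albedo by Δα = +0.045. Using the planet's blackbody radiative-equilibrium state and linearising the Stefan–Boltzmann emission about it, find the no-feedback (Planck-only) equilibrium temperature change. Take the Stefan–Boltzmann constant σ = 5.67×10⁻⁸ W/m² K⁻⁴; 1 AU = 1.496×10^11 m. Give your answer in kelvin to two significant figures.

-0.61 kelvin

Orbital distance: d = 11.3 AU = 1.690×10^12 m.
Spreading L over a sphere of radius d: S = 4.33×10^25/(4π·1.69×10^12²) = 1.206 W/m².
Unperturbed T_e = [1.206·(1−0.15)/(4σ)]^¼ = 46.11 K.
ΔF = −(S/4)Δα = −(1.206/4)×(+0.045) = -0.01356 W/m².
The Planck feedback parameter is 4σT_e³ = 0.02223 W/m²/K.
ΔT₀ = ΔF/λ_P = -0.01356/0.02223 = -0.610 K.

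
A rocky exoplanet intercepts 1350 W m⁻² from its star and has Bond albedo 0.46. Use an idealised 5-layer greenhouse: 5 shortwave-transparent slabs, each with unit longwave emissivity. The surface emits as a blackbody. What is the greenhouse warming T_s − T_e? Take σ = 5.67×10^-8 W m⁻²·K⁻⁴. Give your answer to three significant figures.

Top-of-atmosphere balance: σT_e⁴ = S(1−α)/4 = 182.2 W m⁻² → T_e = 238.1 K.
T_s = (N+1)^(1/4)·T_e = 372.7 K.
So the greenhouse effect raises the surface by 372.7 − 238.1 = 134.6 K.

135 kelvin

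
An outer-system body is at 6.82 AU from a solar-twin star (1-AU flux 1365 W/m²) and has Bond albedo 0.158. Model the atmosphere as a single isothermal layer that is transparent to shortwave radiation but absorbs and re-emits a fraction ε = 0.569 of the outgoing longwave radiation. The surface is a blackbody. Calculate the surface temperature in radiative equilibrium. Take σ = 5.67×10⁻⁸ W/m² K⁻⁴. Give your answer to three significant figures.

Irradiance scales as 1/d², so S = 1365 W/m² × (1/6.82)² = 29.35 W/m².
Effective emission temperature (TOA balance): σT_e⁴ = S(1−α)/4 = 6.178 W/m² → T_e = 102.2 K.
The surface balance (absorbed SW + ε·downward IR = σT_s⁴) with T_a⁴ = T_s⁴/2 reduces to T_s = T_e·[2/(2−ε)]^¼ = 111.1 K.

111 kelvin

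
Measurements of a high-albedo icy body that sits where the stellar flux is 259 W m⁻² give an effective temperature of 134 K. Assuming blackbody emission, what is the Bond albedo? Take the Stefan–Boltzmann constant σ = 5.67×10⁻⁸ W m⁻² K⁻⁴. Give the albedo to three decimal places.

0.718

Rearranging the radiative balance, α = 1 − 4σT⁴/S.
4σT⁴ = 4·5.67×10⁻⁸·(134)⁴ = 73.12 W m⁻².
Hence α = 1 − 73.12/259.0 = 0.7177.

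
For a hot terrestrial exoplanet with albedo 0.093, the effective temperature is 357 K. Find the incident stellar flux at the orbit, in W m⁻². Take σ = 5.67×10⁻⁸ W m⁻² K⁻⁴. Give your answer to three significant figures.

Invert the energy balance for S: S = 4σT⁴/(1−α).
σT⁴ = 5.67×10⁻⁸·(357)⁴ = 921.0 W m⁻².
So S = 4×921.0/(1−0.093) = 4062 W m⁻².

4060 W m⁻²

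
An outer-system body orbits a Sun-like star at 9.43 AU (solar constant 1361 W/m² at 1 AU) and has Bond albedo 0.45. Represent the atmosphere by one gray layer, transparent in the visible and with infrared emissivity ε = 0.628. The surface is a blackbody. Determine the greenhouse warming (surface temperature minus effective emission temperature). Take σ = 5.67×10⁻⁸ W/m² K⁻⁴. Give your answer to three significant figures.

Flux at the orbit: S = 1361/(9.43)² = 15.31 W/m².
At the top of the atmosphere, σT_e⁴ = S(1−α)/4 = 2.104 W/m², giving T_e = 78.05 K.
The surface balance (absorbed SW + ε·downward IR = σT_s⁴) with T_a⁴ = T_s⁴/2 reduces to T_s = T_e·[2/(2−ε)]^¼ = 85.76 K.
Greenhouse warming: T_s − T_e = 7.712 K.

7.71 kelvin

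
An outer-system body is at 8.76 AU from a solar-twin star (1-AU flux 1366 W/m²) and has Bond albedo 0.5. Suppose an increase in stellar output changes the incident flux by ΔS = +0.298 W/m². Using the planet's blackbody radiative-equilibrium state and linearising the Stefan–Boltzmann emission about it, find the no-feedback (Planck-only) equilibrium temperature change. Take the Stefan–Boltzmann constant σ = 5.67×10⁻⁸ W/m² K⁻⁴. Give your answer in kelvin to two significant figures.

0.33 kelvin

Irradiance scales as 1/d², so S = 1366 W/m² × (1/8.76)² = 17.80 W/m².
The baseline emission temperature is T_e = 79.15 K.
TOA radiative forcing: ΔF = (1−α)ΔS/4 = 0.5·(+0.298)/4 = 0.03725 W/m².
Planck response: λ_P = 4σT_e³ = 4·5.67×10⁻⁸·(79.15)³ = 0.1125 W/m²/K.
Hence the no-feedback warming is ΔF/(4σT_e³) = 0.331 K.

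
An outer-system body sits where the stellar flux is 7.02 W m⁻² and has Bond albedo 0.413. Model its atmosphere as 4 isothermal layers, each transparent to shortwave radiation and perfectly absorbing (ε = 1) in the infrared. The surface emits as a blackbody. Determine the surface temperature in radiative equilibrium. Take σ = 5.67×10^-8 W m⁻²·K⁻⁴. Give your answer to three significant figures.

97.6 K

The effective emission temperature is T_e = [S(1−α)/(4σ)]^¼ = 65.29 K.
With N = 4 opaque layers, T_s = (N+1)^(1/4)·T_e = 5^(1/4)·65.29 = 97.63 K.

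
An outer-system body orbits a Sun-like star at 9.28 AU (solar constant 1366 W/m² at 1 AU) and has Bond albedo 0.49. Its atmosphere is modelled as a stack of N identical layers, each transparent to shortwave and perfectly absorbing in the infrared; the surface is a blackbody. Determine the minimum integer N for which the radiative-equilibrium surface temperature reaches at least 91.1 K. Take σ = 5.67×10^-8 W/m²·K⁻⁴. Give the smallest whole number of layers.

Flux at the orbit: S = 1366/(9.28)² = 15.86 W/m².
OLR = S(1−α)/4 = 2.022 W/m²; the top layer radiates at T_e = 77.28 K.
Since T_s⁴ = (N+1)T_e⁴, we need N ≥ (T_s/T_e)⁴ − 1 = 0.931.
Rounding up, N = 1.

1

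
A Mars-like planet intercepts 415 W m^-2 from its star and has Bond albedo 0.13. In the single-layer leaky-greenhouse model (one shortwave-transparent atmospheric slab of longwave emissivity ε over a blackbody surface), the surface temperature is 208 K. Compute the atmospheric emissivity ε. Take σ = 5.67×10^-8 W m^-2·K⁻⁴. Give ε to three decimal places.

0.299

First, T_e = [415.0·(1−0.13)/(4σ)]^(1/4) = 199.7 K.
Inverting T_s⁴ = 2T_e⁴/(2−ε): (T_e/T_s)⁴ = 0.8505, so ε = 2(1 − 0.8505) = 0.2990.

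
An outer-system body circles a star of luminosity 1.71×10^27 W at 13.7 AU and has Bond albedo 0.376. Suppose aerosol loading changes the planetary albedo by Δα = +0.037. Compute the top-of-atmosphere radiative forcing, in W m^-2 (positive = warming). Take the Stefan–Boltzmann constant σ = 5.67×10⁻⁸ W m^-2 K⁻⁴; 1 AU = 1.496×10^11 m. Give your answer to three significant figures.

Orbital distance: d = 13.7 AU = 2.050×10^12 m.
S = L/(4πd²) = 32.40 W m^-2.
ΔF = −(S/4)Δα = −(32.40/4)×(+0.037) = -0.2997 W m^-2.

-0.300 W m^-2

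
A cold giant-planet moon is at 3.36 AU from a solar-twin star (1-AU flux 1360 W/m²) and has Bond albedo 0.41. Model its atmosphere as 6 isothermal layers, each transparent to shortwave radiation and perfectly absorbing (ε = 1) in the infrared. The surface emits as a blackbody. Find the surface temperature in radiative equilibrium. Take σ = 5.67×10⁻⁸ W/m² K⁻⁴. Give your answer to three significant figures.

By the inverse-square law, S = 1360/3.36² = 120.5 W/m².
The effective emission temperature is T_e = [S(1−α)/(4σ)]^¼ = 133.1 K.
For an N-layer opaque stack, T_s⁴ = (N+1)T_e⁴, hence T_s = (7)^(1/4)×133.1 K = 216.4 K.

216 K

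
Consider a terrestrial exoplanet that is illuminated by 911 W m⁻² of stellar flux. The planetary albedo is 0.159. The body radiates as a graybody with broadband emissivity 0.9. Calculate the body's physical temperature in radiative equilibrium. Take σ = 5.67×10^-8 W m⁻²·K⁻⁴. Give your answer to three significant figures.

248 K

The planet absorbs (1−α)S over its disc πR² and re-emits over 4πR², so the mean absorbed flux is (1−0.159)·911.0/4 = 191.5 W m⁻².
Radiative balance εσT⁴ = 191.5 gives T = [191.5/(0.9·σ)]^(1/4) = 247.5 K.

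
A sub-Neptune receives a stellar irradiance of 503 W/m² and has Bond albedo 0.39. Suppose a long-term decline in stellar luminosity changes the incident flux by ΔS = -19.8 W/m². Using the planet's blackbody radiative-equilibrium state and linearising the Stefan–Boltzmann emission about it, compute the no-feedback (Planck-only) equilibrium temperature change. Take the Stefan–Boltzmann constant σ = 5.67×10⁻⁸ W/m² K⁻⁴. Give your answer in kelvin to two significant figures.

-1.9 K

Unperturbed T_e = [503.0·(1−0.39)/(4σ)]^¼ = 191.8 K.
Only a fraction (1−α) is absorbed and it's spread over 4πR², so ΔF = (1−α)ΔS/4 = -3.019 W/m².
Linearising σT⁴ gives d(σT⁴)/dT = 4σT_e³ = 1.600 W/m² per K.
ΔT₀ = ΔF/λ_P = -3.019/1.600 = -1.89 K.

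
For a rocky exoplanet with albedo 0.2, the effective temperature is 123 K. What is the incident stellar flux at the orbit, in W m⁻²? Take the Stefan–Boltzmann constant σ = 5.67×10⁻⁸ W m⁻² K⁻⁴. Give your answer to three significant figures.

From S(1−α)/4 = σT⁴: S = 4σT⁴/(1−α).
σT⁴ = 5.67×10⁻⁸·(123)⁴ = 12.98 W m⁻².
S = 4·12.98/0.8 = 64.89 W m⁻².

64.9 W m⁻²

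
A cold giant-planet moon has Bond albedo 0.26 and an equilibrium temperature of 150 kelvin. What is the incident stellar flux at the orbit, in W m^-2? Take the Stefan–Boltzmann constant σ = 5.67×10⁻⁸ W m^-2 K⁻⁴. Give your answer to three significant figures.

155 W m^-2

Invert the energy balance for S: S = 4σT⁴/(1−α).
The emitted flux is σT⁴ = 28.70 W m^-2.
So S = 4×28.70/(1−0.26) = 155.2 W m^-2.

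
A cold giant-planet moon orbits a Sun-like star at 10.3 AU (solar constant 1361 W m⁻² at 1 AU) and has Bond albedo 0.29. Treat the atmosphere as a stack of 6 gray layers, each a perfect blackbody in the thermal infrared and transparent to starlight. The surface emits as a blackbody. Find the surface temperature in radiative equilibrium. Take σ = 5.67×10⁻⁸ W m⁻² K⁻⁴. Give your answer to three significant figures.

129 K

Irradiance scales as 1/d², so S = 1361 W m⁻² × (1/10.3)² = 12.83 W m⁻².
The effective emission temperature is T_e = [S(1−α)/(4σ)]^¼ = 79.61 K.
For an N-layer opaque stack, T_s⁴ = (N+1)T_e⁴, hence T_s = (7)^(1/4)×79.61 K = 129.5 K.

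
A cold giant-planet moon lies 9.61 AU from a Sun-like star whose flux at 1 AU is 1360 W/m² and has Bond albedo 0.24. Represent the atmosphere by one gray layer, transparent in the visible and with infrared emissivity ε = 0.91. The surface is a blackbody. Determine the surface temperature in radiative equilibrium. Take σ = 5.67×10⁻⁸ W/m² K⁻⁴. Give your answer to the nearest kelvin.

98 K

Flux at the orbit: S = 1360/(9.61)² = 14.73 W/m².
The planet radiates to space at T_e = [S(1−α)/(4σ)]^(1/4) = 83.81 K.
The surface balance (absorbed SW + ε·downward IR = σT_s⁴) with T_a⁴ = T_s⁴/2 reduces to T_s = T_e·[2/(2−ε)]^¼ = 97.55 K.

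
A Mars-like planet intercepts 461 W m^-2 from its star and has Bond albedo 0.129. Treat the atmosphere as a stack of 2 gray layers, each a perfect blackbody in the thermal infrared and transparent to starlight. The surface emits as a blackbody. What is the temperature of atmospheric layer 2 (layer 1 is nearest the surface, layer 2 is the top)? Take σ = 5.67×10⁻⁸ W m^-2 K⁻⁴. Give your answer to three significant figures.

The effective emission temperature is T_e = [S(1−α)/(4σ)]^¼ = 205.1 K.
The net upward flux σT_e⁴ is constant between every pair of levels, so T_k⁴ = (N+1−k)T_e⁴.
With k = 2: T_2 = (2+1−2)^¼·205.1 K = 205.1 K.

205 kelvin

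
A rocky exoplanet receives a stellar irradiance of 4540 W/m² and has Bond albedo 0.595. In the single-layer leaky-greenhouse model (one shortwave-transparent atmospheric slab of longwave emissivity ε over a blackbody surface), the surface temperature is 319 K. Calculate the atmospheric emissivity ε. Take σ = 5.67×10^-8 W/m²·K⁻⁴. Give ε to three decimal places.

Effective temperature: T_e = [S(1−α)/(4σ)]^(1/4) = 300.1 K.
T_s⁴ = T_e⁴·2/(2−ε) → ε = 2 − 2(T_e/T_s)⁴ = 2 − 2·(300.1/319)⁴ = 0.4342.

0.434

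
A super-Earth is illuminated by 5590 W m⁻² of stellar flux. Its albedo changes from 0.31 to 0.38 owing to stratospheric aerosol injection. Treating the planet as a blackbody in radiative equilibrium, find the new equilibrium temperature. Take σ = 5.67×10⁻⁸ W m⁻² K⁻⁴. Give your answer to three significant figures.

352 K

With the new albedo, S(1−α₂)/4 = 866.5 W m⁻², so T₂ = 351.6 K.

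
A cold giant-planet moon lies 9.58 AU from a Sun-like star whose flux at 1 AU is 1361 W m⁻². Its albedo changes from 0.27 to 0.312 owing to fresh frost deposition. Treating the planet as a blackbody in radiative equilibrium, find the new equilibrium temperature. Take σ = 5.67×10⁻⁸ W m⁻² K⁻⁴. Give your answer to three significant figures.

81.9 K

Irradiance scales as 1/d², so S = 1361 W m⁻² × (1/9.58)² = 14.83 W m⁻².
T₂ = [S(1−α₂)/(4σ)]^(1/4) = [14.83·0.688/(4σ)]^(1/4) = 81.90 K.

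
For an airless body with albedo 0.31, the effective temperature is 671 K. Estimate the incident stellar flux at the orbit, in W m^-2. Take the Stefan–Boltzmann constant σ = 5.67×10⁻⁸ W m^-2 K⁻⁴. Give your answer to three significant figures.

66600 W m^-2

From S(1−α)/4 = σT⁴: S = 4σT⁴/(1−α).
The emitted flux is σT⁴ = 11490 W m^-2.
So S = 4×11490/(1−0.31) = 66630 W m^-2.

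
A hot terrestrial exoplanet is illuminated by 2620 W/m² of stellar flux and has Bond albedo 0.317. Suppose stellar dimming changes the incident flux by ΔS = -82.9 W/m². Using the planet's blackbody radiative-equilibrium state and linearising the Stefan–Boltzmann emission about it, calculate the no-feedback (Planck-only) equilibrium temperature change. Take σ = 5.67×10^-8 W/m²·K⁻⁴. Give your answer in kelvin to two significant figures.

The baseline emission temperature is T_e = 298.0 K.
Only a fraction (1−α) is absorbed and it's spread over 4πR², so ΔF = (1−α)ΔS/4 = -14.16 W/m².
Linearising σT⁴ gives d(σT⁴)/dT = 4σT_e³ = 6.004 W/m² per K.
Hence the no-feedback warming is ΔF/(4σT_e³) = -2.36 K.

-2.4 K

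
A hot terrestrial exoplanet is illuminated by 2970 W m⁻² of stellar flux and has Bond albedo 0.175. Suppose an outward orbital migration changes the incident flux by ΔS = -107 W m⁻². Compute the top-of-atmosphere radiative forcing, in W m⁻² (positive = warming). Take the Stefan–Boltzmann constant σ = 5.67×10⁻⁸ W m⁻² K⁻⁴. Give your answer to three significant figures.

-22.1 W m⁻²

Only a fraction (1−α) is absorbed and it's spread over 4πR², so ΔF = (1−α)ΔS/4 = -22.07 W m⁻².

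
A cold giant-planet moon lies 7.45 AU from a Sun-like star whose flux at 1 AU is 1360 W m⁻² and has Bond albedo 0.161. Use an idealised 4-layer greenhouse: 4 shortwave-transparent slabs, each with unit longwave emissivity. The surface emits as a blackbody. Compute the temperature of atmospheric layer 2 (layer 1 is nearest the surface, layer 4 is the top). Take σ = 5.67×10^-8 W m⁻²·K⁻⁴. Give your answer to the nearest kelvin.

128 K

Irradiance scales as 1/d², so S = 1360 W m⁻² × (1/7.45)² = 24.50 W m⁻².
The effective emission temperature is T_e = [S(1−α)/(4σ)]^¼ = 97.57 K.
In the N-layer model, layer k (counted from the surface) has T_k = (N+1−k)^(1/4)·T_e.
T_2 = (3)^(1/4)·97.57 = 128.4 K.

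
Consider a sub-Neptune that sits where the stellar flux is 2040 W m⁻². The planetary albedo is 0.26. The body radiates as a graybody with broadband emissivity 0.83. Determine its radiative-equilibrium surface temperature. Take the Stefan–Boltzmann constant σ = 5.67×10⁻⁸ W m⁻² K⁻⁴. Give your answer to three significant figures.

299 kelvin

The planet absorbs (1−α)S over its disc πR² and re-emits over 4πR², so the mean absorbed flux is (1−0.26)·2040/4 = 377.4 W m⁻².
Equating to εσT⁴ with ε = 0.83: T = (377.4/0.83σ)^(1/4) = 299.3 K.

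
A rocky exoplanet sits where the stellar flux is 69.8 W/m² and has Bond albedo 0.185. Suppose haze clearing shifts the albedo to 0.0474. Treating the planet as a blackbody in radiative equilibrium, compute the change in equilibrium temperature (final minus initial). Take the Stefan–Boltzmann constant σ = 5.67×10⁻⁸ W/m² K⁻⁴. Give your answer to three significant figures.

With α = 0.185, T₁ = 125.8 K.
With α = 0.0474, T₂ = 130.9 K.
Change: 130.9 − 125.8 = 5.005 K.

5.01 K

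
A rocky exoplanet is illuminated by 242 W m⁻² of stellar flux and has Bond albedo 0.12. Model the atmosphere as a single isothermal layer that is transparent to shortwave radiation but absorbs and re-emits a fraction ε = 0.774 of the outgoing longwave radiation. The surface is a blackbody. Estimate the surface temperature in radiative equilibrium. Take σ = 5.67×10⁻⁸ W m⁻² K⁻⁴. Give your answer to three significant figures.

At the top of the atmosphere, σT_e⁴ = S(1−α)/4 = 53.24 W m⁻², giving T_e = 175.1 K.
For a single slab of emissivity ε, T_s⁴ = 2T_e⁴/(2−ε); thus T_s = 175.1·(1.631)^(1/4) = 197.8 K.

198 K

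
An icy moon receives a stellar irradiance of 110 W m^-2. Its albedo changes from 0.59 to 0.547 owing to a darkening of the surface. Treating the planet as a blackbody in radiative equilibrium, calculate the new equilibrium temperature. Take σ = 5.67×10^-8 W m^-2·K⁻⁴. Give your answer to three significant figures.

122 K

T₂ = [S(1−α₂)/(4σ)]^(1/4) = [110.0·0.453/(4σ)]^(1/4) = 121.7 K.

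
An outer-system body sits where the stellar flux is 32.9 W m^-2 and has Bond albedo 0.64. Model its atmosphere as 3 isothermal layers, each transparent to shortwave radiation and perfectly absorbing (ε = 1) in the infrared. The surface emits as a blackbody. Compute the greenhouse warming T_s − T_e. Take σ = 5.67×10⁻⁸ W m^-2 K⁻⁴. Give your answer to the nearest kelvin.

Top-of-atmosphere balance: σT_e⁴ = S(1−α)/4 = 2.961 W m^-2 → T_e = 85.01 K.
T_s = (N+1)^(1/4)·T_e = 120.2 K.
So the greenhouse effect raises the surface by 120.2 − 85.01 = 35.21 K.

35 K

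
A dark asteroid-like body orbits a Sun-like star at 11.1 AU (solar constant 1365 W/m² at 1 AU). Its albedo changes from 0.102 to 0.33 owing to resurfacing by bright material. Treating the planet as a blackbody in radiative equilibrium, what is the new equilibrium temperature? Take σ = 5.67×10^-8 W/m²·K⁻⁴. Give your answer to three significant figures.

Flux at the orbit: S = 1365/(11.1)² = 11.08 W/m².
With the new albedo, S(1−α₂)/4 = 1.856 W/m², so T₂ = 75.64 K.

75.6 K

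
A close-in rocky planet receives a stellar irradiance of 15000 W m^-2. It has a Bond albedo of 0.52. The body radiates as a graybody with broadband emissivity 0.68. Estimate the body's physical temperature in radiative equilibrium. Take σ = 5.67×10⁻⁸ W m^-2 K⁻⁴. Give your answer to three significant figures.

Averaging over the sphere, the absorbed flux is S(1−α)/4 = 1800 W m^-2.
Equating to εσT⁴ with ε = 0.68: T = (1800/0.68σ)^(1/4) = 464.8 K.

465 kelvin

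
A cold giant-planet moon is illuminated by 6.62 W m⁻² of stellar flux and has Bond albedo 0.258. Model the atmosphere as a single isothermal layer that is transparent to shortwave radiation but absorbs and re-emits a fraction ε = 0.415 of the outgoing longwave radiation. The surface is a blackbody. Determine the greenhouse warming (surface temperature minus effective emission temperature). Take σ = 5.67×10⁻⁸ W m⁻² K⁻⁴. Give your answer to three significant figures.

At the top of the atmosphere, σT_e⁴ = S(1−α)/4 = 1.228 W m⁻², giving T_e = 68.22 K.
Surface balance with a leaky layer gives σT_s⁴ = σT_e⁴·2/(2−ε), so T_s = T_e·[2/(2−0.415)]^(1/4) = 72.30 K.
The atmosphere warms the surface by 4.084 K.

4.08 kelvin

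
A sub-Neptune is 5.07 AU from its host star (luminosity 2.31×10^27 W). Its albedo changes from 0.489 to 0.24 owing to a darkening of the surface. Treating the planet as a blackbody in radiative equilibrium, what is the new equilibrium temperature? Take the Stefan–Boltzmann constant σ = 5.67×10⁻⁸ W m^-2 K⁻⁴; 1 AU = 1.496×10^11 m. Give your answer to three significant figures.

181 kelvin

d = 5.07 × 1.496×10^11 m = 7.585×10^11 m.
Spreading L over a sphere of radius d: S = 2.31×10^27/(4π·7.58×10^11²) = 319.5 W m^-2.
With the new albedo, S(1−α₂)/4 = 60.71 W m^-2, so T₂ = 180.9 K.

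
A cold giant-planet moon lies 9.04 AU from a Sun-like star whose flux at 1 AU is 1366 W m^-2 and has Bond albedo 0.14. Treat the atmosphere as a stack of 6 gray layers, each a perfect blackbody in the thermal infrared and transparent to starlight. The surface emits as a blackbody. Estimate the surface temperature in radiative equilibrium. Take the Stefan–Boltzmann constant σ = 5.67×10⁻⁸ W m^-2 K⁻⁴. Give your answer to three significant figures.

Flux at the orbit: S = 1366/(9.04)² = 16.72 W m^-2.
OLR = S(1−α)/4 = 3.594 W m^-2; the top layer radiates at T_e = 89.23 K.
With N = 6 opaque layers, T_s = (N+1)^(1/4)·T_e = 7^(1/4)·89.23 = 145.1 K.

145 kelvin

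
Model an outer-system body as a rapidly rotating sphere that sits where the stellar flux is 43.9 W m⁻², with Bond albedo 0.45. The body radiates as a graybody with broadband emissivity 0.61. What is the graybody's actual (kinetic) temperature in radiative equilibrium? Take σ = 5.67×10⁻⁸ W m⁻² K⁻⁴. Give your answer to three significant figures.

The planet absorbs (1−α)S over its disc πR² and re-emits over 4πR², so the mean absorbed flux is (1−0.45)·43.90/4 = 6.036 W m⁻².
Radiative balance εσT⁴ = 6.036 gives T = [6.036/(0.61·σ)]^(1/4) = 114.9 K.

115 K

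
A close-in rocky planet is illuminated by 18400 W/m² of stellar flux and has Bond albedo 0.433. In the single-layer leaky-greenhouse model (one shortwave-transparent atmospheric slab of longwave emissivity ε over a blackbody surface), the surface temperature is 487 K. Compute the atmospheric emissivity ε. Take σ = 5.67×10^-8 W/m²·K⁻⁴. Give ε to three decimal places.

Effective temperature: T_e = [S(1−α)/(4σ)]^(1/4) = 463.1 K.
T_s⁴ = T_e⁴·2/(2−ε) → ε = 2 − 2(T_e/T_s)⁴ = 2 − 2·(463.1/487)⁴ = 0.3644.

0.364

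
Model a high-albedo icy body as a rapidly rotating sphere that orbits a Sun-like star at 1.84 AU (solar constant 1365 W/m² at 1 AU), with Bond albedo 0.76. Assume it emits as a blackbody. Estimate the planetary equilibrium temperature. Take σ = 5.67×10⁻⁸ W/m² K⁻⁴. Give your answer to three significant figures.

144 kelvin

Irradiance scales as 1/d², so S = 1365 W/m² × (1/1.84)² = 403.2 W/m².
Averaging over the sphere, the absorbed flux is S(1−α)/4 = 24.19 W/m².
Balancing against σT⁴: T = (24.19/5.67×10⁻⁸)^(1/4) = 143.7 K.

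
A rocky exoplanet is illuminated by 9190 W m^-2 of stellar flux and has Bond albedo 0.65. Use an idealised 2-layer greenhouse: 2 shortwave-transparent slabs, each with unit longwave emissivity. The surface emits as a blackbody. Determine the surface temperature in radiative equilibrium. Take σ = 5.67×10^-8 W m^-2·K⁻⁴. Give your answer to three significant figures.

454 K

Top-of-atmosphere balance: σT_e⁴ = S(1−α)/4 = 804.1 W m^-2 → T_e = 345.1 K.
Layer-by-layer balance gives σT_s⁴ = (N+1)σT_e⁴, so T_s = 3^¼·345.1 = 454.2 K.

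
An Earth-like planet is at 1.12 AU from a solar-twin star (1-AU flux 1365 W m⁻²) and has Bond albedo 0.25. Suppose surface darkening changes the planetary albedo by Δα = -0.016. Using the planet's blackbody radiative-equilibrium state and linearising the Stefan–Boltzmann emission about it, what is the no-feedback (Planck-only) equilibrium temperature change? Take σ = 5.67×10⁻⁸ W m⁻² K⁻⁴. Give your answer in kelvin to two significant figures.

Flux at the orbit: S = 1365/(1.12)² = 1088 W m⁻².
The baseline emission temperature is T_e = 244.9 K.
The change in absorbed flux is Δ[S(1−α)/4] = −SΔα/4 = 4.353 W m⁻².
The Planck feedback parameter is 4σT_e³ = 3.332 W m⁻²/K.
So ΔT₀ = 4.353/3.332 = 1.31 K.

1.3 K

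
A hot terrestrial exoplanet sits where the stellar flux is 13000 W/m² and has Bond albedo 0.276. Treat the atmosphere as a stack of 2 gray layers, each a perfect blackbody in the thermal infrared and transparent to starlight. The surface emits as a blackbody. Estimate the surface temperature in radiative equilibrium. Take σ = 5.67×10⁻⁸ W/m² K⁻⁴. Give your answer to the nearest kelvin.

594 K

The effective emission temperature is T_e = [S(1−α)/(4σ)]^¼ = 451.3 K.
With N = 2 opaque layers, T_s = (N+1)^(1/4)·T_e = 3^(1/4)·451.3 = 594.0 K.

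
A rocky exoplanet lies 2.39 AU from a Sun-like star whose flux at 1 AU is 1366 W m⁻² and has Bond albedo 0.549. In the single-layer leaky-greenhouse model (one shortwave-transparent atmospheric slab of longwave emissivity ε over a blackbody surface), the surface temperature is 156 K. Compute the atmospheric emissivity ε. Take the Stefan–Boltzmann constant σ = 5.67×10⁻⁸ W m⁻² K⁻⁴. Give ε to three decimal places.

Flux at the orbit: S = 1366/(2.39)² = 239.1 W m⁻².
First, T_e = [239.1·(1−0.549)/(4σ)]^(1/4) = 147.7 K.
Inverting T_s⁴ = 2T_e⁴/(2−ε): (T_e/T_s)⁴ = 0.8030, so ε = 2(1 − 0.8030) = 0.3941.

0.394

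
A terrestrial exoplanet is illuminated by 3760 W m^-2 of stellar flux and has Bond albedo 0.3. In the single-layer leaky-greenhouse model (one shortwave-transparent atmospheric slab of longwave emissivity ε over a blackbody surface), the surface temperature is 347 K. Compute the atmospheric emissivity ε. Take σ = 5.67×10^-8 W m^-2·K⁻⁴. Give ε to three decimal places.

0.399

Effective temperature: T_e = [S(1−α)/(4σ)]^(1/4) = 328.2 K.
Inverting T_s⁴ = 2T_e⁴/(2−ε): (T_e/T_s)⁴ = 0.8004, so ε = 2(1 − 0.8004) = 0.3991.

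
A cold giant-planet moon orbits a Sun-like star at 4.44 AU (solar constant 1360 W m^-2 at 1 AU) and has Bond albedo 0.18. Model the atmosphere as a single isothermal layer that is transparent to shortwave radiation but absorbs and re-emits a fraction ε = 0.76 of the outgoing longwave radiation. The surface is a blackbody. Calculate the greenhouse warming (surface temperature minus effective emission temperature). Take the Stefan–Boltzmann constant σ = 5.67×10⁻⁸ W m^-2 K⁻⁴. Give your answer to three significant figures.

16.0 K

Flux at the orbit: S = 1360/(4.44)² = 68.99 W m^-2.
The planet radiates to space at T_e = [S(1−α)/(4σ)]^(1/4) = 125.7 K.
Surface balance with a leaky layer gives σT_s⁴ = σT_e⁴·2/(2−ε), so T_s = T_e·[2/(2−0.76)]^(1/4) = 141.6 K.
T_s − T_e = 141.6 − 125.7 = 15.95 K.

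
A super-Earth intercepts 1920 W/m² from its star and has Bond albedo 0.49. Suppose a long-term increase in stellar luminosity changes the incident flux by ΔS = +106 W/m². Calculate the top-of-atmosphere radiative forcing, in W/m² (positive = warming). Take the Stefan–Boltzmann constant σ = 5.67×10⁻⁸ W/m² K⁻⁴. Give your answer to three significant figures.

13.5 W/m²

ΔF = Δ[S(1−α)]/4 = (1−0.49)·+106/4 = 13.52 W/m².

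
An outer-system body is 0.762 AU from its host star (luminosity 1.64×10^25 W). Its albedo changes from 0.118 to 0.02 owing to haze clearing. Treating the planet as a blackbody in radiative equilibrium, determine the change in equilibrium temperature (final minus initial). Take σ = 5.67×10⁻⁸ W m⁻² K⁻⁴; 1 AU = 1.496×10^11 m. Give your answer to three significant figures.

3.75 K

Orbital distance: d = 0.762 AU = 1.140×10^11 m.
Flux at the orbit: S = L/(4πd²) = 1.64×10^25/(4π·(1.14×10^11)²) = 100.4 W m⁻².
With α = 0.118, T₁ = 140.6 K.
After:  T₂ = [100.4·0.98/(4σ)]^(1/4) = 144.3 K.
Change: 144.3 − 140.6 = 3.752 K.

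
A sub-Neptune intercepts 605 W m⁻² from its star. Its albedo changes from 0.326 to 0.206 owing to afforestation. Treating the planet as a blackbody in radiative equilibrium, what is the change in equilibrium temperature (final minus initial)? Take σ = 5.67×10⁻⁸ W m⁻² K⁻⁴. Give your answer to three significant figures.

8.61 kelvin

With α = 0.326, T₁ = 205.9 K.
After:  T₂ = [605.0·0.794/(4σ)]^(1/4) = 214.5 K.
ΔT = T₂ − T₁ = 8.610 K.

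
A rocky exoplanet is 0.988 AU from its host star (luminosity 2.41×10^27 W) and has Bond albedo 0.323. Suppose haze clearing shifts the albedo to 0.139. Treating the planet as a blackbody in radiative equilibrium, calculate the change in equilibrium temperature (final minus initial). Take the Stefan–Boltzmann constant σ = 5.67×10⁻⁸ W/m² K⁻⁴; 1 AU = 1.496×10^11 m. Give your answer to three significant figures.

Orbital distance: d = 0.988 AU = 1.478×10^11 m.
Spreading L over a sphere of radius d: S = 2.41×10^27/(4π·1.48×10^11²) = 8779 W/m².
Before: T₁ = [8779·0.677/(4σ)]^(1/4) = 402.3 K.
Final:   T₂ = [S(1−0.139)/(4σ)]^(1/4) = 427.3 K.
ΔT = T₂ − T₁ = 24.92 K.

24.9 K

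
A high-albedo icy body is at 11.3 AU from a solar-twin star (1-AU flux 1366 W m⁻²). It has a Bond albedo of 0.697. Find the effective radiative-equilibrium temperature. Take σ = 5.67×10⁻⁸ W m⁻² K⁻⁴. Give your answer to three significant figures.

Flux at the orbit: S = 1366/(11.3)² = 10.70 W m⁻².
Averaging over the sphere, the absorbed flux is S(1−α)/4 = 0.8104 W m⁻².
Set σT⁴ = 0.8104 → T = (0.8104/σ)^(1/4) = 61.49 K.

61.5 kelvin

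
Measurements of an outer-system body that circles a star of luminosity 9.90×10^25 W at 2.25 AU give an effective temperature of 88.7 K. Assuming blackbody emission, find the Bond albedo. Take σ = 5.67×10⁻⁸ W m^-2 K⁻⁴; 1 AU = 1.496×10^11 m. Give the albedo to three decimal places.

d = 2.25 × 1.496×10^11 m = 3.366×10^11 m.
Flux at the orbit: S = L/(4πd²) = 9.90×10^25/(4π·(3.37×10^11)²) = 69.53 W m^-2.
From σT⁴ = S(1−α)/4 we invert for α: 1−α = 4σT⁴/S.
σT⁴ = 3.510 W m^-2, so 4σT⁴ = 14.04 W m^-2.
Hence α = 1 − 14.04/69.53 = 0.7981.

0.798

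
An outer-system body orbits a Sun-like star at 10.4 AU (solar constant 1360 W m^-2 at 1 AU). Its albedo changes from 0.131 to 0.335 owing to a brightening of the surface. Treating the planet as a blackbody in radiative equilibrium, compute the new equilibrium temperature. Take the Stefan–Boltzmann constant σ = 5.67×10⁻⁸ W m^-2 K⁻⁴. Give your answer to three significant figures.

77.9 K

Flux at the orbit: S = 1360/(10.4)² = 12.57 W m^-2.
T₂ = [S(1−α₂)/(4σ)]^(1/4) = [12.57·0.665/(4σ)]^(1/4) = 77.92 K.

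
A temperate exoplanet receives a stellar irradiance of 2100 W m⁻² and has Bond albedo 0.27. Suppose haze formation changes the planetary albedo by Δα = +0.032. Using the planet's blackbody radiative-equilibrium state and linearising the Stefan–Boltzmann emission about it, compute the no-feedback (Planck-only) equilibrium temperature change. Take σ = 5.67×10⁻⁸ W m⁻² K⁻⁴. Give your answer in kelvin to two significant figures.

-3.1 kelvin

The baseline emission temperature is T_e = 286.7 K.
ΔF = −(S/4)Δα = −(2100/4)×(+0.032) = -16.80 W m⁻².
The Planck feedback parameter is 4σT_e³ = 5.346 W m⁻²/K.
So ΔT₀ = -16.80/5.346 = -3.14 K.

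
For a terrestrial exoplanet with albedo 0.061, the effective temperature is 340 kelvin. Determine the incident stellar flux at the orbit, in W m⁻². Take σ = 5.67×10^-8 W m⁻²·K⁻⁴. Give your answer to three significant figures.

3230 W m⁻²

Invert the energy balance for S: S = 4σT⁴/(1−α).
σT⁴ = 5.67×10⁻⁸·(340)⁴ = 757.7 W m⁻².
So S = 4×757.7/(1−0.061) = 3228 W m⁻².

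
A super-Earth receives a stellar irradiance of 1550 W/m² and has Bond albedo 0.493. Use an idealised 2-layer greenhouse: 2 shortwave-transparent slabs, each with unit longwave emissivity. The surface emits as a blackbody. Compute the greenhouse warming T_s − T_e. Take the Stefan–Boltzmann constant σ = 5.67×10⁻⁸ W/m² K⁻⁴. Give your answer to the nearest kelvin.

The effective emission temperature is T_e = [S(1−α)/(4σ)]^¼ = 242.6 K.
T_s = (N+1)^(1/4)·T_e = 319.3 K.
So the greenhouse effect raises the surface by 319.3 − 242.6 = 76.69 K.

77 kelvin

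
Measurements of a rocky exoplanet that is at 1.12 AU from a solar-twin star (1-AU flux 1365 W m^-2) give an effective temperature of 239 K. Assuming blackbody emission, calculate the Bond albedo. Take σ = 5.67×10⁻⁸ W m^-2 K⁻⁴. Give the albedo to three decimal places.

Irradiance scales as 1/d², so S = 1365 W m^-2 × (1/1.12)² = 1088 W m^-2.
From σT⁴ = S(1−α)/4 we invert for α: 1−α = 4σT⁴/S.
σT⁴ = 185.0 W m^-2, so 4σT⁴ = 740.0 W m^-2.
1−α = 740.0/1088 = 0.6800, so α = 0.3200.

0.320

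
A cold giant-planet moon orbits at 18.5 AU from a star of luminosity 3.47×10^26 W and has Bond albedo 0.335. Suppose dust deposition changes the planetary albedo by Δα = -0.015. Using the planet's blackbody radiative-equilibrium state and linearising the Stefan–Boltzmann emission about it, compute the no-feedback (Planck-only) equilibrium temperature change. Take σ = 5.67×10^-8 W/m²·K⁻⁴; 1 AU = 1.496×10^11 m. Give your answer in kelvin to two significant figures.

Orbital distance: d = 18.5 AU = 2.768×10^12 m.
Flux at the orbit: S = L/(4πd²) = 3.47×10^26/(4π·(2.77×10^12)²) = 3.605 W/m².
Unperturbed T_e = [3.605·(1−0.335)/(4σ)]^¼ = 57.02 K.
ΔF = −(S/4)Δα = −(3.605/4)×(-0.015) = 0.01352 W/m².
The Planck feedback parameter is 4σT_e³ = 0.04204 W/m²/K.
So ΔT₀ = 0.01352/0.04204 = 0.322 K.

0.32 kelvin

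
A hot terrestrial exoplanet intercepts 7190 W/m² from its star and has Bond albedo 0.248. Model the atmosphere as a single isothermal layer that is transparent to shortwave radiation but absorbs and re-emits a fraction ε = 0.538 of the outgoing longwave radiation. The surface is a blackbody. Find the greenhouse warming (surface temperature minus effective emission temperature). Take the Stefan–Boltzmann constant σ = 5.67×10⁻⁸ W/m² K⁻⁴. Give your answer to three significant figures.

Effective emission temperature (TOA balance): σT_e⁴ = S(1−α)/4 = 1352 W/m² → T_e = 392.9 K.
For a single slab of emissivity ε, T_s⁴ = 2T_e⁴/(2−ε); thus T_s = 392.9·(1.368)^(1/4) = 425.0 K.
The atmosphere warms the surface by 32.02 K.

32.0 K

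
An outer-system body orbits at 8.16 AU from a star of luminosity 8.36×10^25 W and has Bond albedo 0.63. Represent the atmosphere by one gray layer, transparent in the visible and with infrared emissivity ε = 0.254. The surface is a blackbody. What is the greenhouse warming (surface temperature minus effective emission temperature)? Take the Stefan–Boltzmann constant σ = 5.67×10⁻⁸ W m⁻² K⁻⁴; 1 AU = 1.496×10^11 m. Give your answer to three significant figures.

1.79 K

Orbital distance: d = 8.16 AU = 1.221×10^12 m.
Spreading L over a sphere of radius d: S = 8.36×10^25/(4π·1.22×10^12²) = 4.464 W m⁻².
The planet radiates to space at T_e = [S(1−α)/(4σ)]^(1/4) = 51.95 K.
The surface balance (absorbed SW + ε·downward IR = σT_s⁴) with T_a⁴ = T_s⁴/2 reduces to T_s = T_e·[2/(2−ε)]^¼ = 53.74 K.
T_s − T_e = 53.74 − 51.95 = 1.794 K.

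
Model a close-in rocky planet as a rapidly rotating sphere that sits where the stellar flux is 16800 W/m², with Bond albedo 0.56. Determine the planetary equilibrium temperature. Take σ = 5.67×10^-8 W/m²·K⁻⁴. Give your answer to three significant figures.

Absorbed flux (global mean): S(1−α)/4 = 16800·0.44/4 = 1848 W/m².
Balancing against σT⁴: T = (1848/5.67×10⁻⁸)^(1/4) = 424.9 K.

425 kelvin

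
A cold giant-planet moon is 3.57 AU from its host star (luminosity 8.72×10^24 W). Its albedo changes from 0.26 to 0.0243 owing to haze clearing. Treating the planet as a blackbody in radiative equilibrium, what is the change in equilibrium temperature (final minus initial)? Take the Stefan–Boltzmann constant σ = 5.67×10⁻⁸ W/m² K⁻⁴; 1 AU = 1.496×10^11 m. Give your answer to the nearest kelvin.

d = 3.57 × 1.496×10^11 m = 5.341×10^11 m.
Spreading L over a sphere of radius d: S = 8.72×10^24/(4π·5.34×10^11²) = 2.433 W/m².
Before: T₁ = [2.433·0.74/(4σ)]^(1/4) = 53.08 K.
After:  T₂ = [2.433·0.976/(4σ)]^(1/4) = 56.88 K.
ΔT = T₂ − T₁ = 3.799 K.

4 K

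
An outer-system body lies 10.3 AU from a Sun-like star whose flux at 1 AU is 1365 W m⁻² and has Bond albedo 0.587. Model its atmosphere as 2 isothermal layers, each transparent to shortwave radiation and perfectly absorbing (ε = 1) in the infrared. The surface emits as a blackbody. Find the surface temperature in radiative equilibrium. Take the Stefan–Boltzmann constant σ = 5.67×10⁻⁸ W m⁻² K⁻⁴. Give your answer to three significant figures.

Flux at the orbit: S = 1365/(10.3)² = 12.87 W m⁻².
Top-of-atmosphere balance: σT_e⁴ = S(1−α)/4 = 1.328 W m⁻² → T_e = 69.57 K.
Layer-by-layer balance gives σT_s⁴ = (N+1)σT_e⁴, so T_s = 3^¼·69.57 = 91.56 K.

91.6 K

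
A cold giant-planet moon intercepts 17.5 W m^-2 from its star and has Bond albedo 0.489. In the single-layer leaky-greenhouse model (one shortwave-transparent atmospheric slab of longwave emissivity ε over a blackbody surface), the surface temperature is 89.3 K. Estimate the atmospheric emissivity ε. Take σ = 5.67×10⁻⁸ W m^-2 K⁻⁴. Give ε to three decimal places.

0.760

Effective temperature: T_e = [S(1−α)/(4σ)]^(1/4) = 79.24 K.
Inverting T_s⁴ = 2T_e⁴/(2−ε): (T_e/T_s)⁴ = 0.6200, so ε = 2(1 − 0.6200) = 0.7599.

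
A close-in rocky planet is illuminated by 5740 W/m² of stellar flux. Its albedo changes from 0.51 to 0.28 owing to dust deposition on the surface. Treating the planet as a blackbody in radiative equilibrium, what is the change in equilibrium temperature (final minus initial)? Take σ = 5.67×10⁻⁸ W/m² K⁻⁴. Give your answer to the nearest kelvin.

With α = 0.51, T₁ = 333.7 K.
Final:   T₂ = [S(1−0.28)/(4σ)]^(1/4) = 367.4 K.
ΔT = T₂ − T₁ = 33.70 K.

34 kelvin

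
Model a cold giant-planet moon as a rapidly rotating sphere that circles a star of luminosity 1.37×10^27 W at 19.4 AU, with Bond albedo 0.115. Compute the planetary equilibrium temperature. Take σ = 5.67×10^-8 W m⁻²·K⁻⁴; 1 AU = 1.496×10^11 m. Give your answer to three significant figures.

d = 19.4 × 1.496×10^11 m = 2.902×10^12 m.
S = L/(4πd²) = 12.94 W m⁻².
The planet absorbs (1−α)S over its disc πR² and re-emits over 4πR², so the mean absorbed flux is (1−0.115)·12.94/4 = 2.864 W m⁻².
In equilibrium σT⁴ equals this, so T = 84.30 K.

84.3 K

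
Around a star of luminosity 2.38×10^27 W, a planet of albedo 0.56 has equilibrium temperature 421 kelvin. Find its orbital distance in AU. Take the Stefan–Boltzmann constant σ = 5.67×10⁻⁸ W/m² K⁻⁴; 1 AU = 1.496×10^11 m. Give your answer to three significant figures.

0.723 AU

The flux needed for this T is 4σT⁴/(1−0.56) = 16190 W/m².
S = L/(4πd²) → d = √(L/4πS) = √(2.38×10^27/(4π·16190)) = 1.081×10^11 m = 0.7229 AU.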